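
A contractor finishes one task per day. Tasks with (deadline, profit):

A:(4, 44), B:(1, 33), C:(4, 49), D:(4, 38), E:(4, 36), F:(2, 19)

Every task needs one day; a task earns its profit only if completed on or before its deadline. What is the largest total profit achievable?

167

By profit: C(d4,49), A(d4,44), D(d4,38), E(d4,36), B(d1,33), F(d2,19)
C→slot 4; A→slot 3; D→slot 2; E→slot 1; B skipped; F skipped.
Profit = 36 + 38 + 44 + 49 = 167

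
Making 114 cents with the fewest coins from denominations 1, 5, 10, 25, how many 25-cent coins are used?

4

Use the largest denomination that fits, subtract, and repeat.
114 − 4×25→14 − 1×10→4 − 4×1→0
Count of 25: 4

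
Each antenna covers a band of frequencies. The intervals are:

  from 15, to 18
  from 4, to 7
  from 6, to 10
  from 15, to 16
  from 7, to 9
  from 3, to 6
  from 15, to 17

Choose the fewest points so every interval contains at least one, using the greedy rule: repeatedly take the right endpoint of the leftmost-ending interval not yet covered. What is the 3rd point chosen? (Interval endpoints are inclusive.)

By right end: [3,6]  [4,7]  [7,9]  [6,10]  [15,16]  [15,17]  [15,18]
[3,6] uncovered → point at 6; [7,9] uncovered → point at 9; [15,16] uncovered → point at 16.
Points: 6, 9, 16 (3 total).

16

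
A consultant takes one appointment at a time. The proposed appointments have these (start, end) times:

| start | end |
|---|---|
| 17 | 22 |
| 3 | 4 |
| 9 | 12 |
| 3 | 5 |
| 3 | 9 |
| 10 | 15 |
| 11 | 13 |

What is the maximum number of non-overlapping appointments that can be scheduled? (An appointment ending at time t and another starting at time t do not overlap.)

Sort by end time and greedily take each interval whose start is ≥ the last chosen end.
By end time: (3,4), (3,5), (3,9), (9,12), (11,13), (10,15), (17,22).
Pick (3,4); next start ≥ 4 → (9,12); next start ≥ 12 → (17,22).
Selected 3 appointments.

3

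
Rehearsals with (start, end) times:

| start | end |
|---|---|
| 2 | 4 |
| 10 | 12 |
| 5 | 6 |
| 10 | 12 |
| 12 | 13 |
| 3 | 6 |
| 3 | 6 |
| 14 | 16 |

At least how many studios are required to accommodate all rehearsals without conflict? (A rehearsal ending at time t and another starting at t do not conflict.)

3

Count concurrent intervals with a sweep; the peak is the room count.
starts: [2, 3, 3, 5, 10, 10, 12, 14]
ends:   [4, 6, 6, 6, 12, 12, 13, 16]
s2→1 s3→2 s3→3  — peak 3.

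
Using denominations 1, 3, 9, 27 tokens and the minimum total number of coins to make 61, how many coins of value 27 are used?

2

Greedy: take as many of the largest coin as possible, then repeat with the remainder.
61 = 2×27 + 2×3 + 1×1
Count of 27: 2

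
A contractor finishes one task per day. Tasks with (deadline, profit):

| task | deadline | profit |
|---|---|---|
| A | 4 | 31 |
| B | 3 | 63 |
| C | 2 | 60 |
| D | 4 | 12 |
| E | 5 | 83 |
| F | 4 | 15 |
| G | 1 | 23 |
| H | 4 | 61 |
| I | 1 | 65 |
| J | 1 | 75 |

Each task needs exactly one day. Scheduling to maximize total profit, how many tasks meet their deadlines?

5

Take jobs in profit order; each goes to the latest open slot no later than its deadline.
Profit order: E=83 J=75 I=65 B=63 H=61 C=60 A=31 G=23 F=15 D=12
Assign: E→slot 5, J→slot 1, I skipped, B→slot 3, H→slot 4, C→slot 2, A skipped, G skipped, F skipped, D skipped.
Slots: [1:J] [2:C] [3:B] [4:H] [5:E]
5 of 10 scheduled.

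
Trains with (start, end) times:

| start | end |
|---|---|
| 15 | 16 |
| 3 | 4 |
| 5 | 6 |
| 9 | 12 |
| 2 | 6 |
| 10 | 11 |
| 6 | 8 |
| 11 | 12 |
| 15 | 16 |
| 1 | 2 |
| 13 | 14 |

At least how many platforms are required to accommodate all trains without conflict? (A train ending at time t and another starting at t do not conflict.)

2

Events (time:±→running): 1:+→1 2:-→0 2:+→1 3:+→2 … peak 2.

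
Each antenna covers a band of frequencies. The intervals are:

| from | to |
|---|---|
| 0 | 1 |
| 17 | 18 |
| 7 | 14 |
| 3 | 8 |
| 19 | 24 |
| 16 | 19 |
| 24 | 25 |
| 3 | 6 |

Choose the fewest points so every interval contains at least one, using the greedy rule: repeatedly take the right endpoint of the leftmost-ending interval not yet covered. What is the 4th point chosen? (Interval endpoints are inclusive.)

Process intervals by earliest right end; each time one isn't hit yet, stab at its right endpoint.
By right end: [0,1]  [3,6]  [3,8]  [7,14]  [17,18]  [16,19]  [19,24]  [24,25]
[0,1] uncovered → point at 1; [3,6] uncovered → point at 6; [7,14] uncovered → point at 14; [17,18] uncovered → point at 18; [19,24] uncovered → point at 24.
Points: 1, 6, 14, 18, 24 (5 total).

18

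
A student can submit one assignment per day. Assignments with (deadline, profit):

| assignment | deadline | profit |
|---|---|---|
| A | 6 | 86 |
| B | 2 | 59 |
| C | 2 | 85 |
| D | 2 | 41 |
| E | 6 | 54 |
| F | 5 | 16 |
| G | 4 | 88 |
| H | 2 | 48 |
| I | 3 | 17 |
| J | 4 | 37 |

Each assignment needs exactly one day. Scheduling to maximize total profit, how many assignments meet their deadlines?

Take jobs in profit order; each goes to the latest open slot no later than its deadline.
Profit order: G=88 A=86 C=85 B=59 E=54 H=48 D=41 J=37 I=17 F=16
Assign: G→slot 4, A→slot 6, C→slot 2, B→slot 1, E→slot 5, H skipped, D skipped, J→slot 3, I skipped, F skipped.
Slots: [1:B] [2:C] [3:J] [4:G] [5:E] [6:A]
6 of 10 scheduled.

6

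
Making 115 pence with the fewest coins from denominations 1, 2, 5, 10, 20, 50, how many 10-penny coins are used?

115 = 2×50 + 1×10 + 1×5
Count of 10: 1

1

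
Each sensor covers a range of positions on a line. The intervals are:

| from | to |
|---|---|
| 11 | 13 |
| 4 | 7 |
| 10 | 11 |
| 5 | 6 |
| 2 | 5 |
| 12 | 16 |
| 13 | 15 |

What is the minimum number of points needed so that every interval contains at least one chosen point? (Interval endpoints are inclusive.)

3

Sorted: [2,5] [5,6] [4,7] [10,11] [11,13] [13,15] [12,16]
{[2,5],[5,6],[4,7]} hit by 5; {[10,11],[11,13]} hit by 11; {[13,15],[12,16]} hit by 15.
Points: 5, 11, 15 (3 total).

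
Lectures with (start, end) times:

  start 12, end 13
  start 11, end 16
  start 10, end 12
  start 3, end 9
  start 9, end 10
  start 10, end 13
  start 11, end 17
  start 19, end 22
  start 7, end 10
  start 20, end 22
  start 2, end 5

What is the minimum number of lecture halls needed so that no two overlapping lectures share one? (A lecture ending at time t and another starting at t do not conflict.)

4

Count concurrent intervals with a sweep; the peak is the room count.
starts: [2, 3, 7, 9, 10, 10, 11, 11, 12, 19, 20]
ends:   [5, 9, 10, 10, 12, 13, 13, 16, 17, 22, 22]
s2→1 s3→2 e5→1 s7→2 e9→1 s9→2 e10→1 e10→0 s10→1 s10→2 s11→3 s11→4  — peak 4.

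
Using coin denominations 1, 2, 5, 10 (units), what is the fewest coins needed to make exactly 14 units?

14 = 1×10 + 2×2
Total coins = 1 + 2 = 3

3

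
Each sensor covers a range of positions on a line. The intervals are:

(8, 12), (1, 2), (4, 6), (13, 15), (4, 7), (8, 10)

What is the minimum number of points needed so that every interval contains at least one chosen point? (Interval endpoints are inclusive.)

By right end: [1,2]  [4,6]  [4,7]  [8,10]  [8,12]  [13,15]
[1,2] uncovered → point at 2; [4,6] uncovered → point at 6; [8,10] uncovered → point at 10; [13,15] uncovered → point at 15.
Points: 2, 6, 10, 15 (4 total).

4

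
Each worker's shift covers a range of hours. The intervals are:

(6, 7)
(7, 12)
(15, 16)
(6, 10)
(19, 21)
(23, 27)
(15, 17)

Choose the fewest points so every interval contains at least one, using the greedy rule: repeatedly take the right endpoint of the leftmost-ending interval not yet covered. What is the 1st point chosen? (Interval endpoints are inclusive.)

Sort by right endpoint; whenever an interval is uncovered, place a point at its right end.
Sorted: [6,7] [6,10] [7,12] [15,16] [15,17] [19,21] [23,27]
{[6,7],[6,10],[7,12]} hit by 7; {[15,16],[15,17]} hit by 16; {[19,21]} hit by 21; {[23,27]} hit by 27.
Points: 7, 16, 21, 27 (4 total).

7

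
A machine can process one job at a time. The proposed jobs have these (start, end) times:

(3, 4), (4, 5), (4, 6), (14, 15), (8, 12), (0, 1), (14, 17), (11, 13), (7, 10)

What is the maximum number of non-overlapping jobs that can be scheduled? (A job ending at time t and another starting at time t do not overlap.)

Greedy by earliest finish: after sorting by end time, pick each interval compatible with the last pick.
Sorted by end: (0,1)  (3,4)  (4,5)  (4,6)  (7,10)  (8,12)  (11,13)  (14,15)  (14,17)
take (0,1); take (3,4); take (4,5); take (7,10); take (11,13); take (14,15).
Selected 6 jobs.

6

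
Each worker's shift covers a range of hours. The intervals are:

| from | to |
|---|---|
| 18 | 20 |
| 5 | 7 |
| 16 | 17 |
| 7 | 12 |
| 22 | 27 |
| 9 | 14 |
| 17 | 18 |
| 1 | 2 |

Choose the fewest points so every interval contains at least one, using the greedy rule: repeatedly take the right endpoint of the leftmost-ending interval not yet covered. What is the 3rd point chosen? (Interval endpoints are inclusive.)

14

Sorted: [1,2] [5,7] [7,12] [9,14] [16,17] [17,18] [18,20] [22,27]
{[1,2]} hit by 2; {[5,7],[7,12]} hit by 7; {[9,14]} hit by 14; {[16,17],[17,18]} hit by 17; {[18,20]} hit by 20; {[22,27]} hit by 27.
Points: 2, 7, 14, 17, 20, 27 (6 total).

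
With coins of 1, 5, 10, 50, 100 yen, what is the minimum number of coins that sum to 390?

8

390 = 3×100 + 1×50 + 4×10
Total coins = 3 + 1 + 4 = 8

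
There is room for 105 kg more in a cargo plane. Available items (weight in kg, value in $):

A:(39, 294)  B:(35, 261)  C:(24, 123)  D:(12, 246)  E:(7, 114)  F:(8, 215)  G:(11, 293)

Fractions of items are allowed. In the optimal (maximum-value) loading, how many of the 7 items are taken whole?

Sort by value per unit weight and fill in that order.
Ratios (sorted): F 26.88, G 26.64, D 20.50, E 16.29, A 7.54, B 7.46, C 5.12
take F (8 @ 215); take G (11 @ 293); take D (12 @ 246); take E (7 @ 114); take A (39 @ 294); take 28/35 of B → 208.80. Capacity used 105/105.
5 item(s) taken whole; one partial (take 28/35 of B).

5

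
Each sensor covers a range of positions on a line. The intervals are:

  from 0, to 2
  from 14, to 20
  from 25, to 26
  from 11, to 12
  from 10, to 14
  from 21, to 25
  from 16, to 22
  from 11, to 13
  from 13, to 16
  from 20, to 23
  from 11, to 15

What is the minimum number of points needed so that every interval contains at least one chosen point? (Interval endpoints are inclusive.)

5

Process intervals by earliest right end; each time one isn't hit yet, stab at its right endpoint.
By right end: [0,2]  [11,12]  [11,13]  [10,14]  [11,15]  [13,16]  [14,20]  [16,22]  [20,23]  [21,25]  [25,26]
[0,2] uncovered → point at 2; [11,12] uncovered → point at 12; [13,16] uncovered → point at 16; [20,23] uncovered → point at 23; [25,26] uncovered → point at 26.
Points: 2, 12, 16, 23, 26 (5 total).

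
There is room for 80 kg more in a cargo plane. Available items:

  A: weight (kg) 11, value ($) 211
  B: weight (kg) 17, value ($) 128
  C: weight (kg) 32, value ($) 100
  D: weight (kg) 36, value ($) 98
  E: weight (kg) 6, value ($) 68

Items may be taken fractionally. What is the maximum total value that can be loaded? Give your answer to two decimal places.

Ratios (sorted): A 19.18, E 11.33, B 7.53, C 3.12, D 2.72
take A (11 @ 211); take E (6 @ 68); take B (17 @ 128); take C (32 @ 100); take 14/36 of D → 38.11. Capacity used 80/80.
Total value = 545.11

545.11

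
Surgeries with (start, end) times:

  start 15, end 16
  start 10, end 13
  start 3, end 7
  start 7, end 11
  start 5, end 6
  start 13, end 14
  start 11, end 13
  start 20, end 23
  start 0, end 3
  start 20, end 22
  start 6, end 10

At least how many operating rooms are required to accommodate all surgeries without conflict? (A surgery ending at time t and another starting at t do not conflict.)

2

starts: [0, 3, 5, 6, 7, 10, 11, 13, 15, 20, 20]
ends:   [3, 6, 7, 10, 11, 13, 13, 14, 16, 22, 23]
s0→1 e3→0 s3→1 s5→2  — peak 2.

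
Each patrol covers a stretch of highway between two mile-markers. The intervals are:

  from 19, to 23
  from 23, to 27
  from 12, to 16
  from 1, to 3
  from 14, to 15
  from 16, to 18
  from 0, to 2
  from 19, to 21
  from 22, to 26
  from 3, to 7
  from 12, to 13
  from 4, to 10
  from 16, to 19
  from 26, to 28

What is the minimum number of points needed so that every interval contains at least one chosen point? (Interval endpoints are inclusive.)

7

By right end: [0,2]  [1,3]  [3,7]  [4,10]  [12,13]  [14,15]  [12,16]  [16,18]  [16,19]  [19,21]  [19,23]  [22,26]  [23,27]  [26,28]
[0,2] uncovered → point at 2; [3,7] uncovered → point at 7; [12,13] uncovered → point at 13; [14,15] uncovered → point at 15; [16,18] uncovered → point at 18; [19,21] uncovered → point at 21; [22,26] uncovered → point at 26.
Points: 2, 7, 13, 15, 18, 21, 26 (7 total).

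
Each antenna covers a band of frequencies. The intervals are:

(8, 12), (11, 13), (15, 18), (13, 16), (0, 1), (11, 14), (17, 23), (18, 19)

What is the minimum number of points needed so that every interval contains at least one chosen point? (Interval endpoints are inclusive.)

By right end: [0,1]  [8,12]  [11,13]  [11,14]  [13,16]  [15,18]  [18,19]  [17,23]
[0,1] uncovered → point at 1; [8,12] uncovered → point at 12; [13,16] uncovered → point at 16; [18,19] uncovered → point at 19.
Points: 1, 12, 16, 19 (4 total).

4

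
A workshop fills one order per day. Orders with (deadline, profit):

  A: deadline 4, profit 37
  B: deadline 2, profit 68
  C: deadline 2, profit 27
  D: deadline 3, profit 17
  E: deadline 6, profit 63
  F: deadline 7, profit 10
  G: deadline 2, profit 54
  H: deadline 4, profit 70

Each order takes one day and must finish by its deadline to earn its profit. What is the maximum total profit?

Take jobs in profit order; each goes to the latest open slot no later than its deadline.
Profit order: H=70 B=68 E=63 G=54 A=37 C=27 D=17 F=10
Assign: H→slot 4, B→slot 2, E→slot 6, G→slot 1, A→slot 3, C skipped, D skipped, F→slot 7.
Slots: [1:G] [2:B] [3:A] [4:H] [6:E] [7:F]
Profit = 54 + 68 + 37 + 70 + 63 + 10 = 302

302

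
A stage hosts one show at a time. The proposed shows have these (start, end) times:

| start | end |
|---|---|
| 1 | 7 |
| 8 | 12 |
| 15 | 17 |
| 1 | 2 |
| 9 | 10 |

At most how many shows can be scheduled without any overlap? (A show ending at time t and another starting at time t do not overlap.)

3

Sorted by end: (1,2)  (1,7)  (9,10)  (8,12)  (15,17)
take (1,2); take (9,10); skip (8,12); take (15,17).
Selected 3 shows.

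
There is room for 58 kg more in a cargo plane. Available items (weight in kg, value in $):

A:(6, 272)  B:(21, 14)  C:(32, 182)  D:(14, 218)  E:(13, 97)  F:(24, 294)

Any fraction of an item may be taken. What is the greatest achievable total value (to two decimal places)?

886.69

Greedy by value/weight ratio, highest first.
Ratios (sorted): A 45.33, D 15.57, F 12.25, E 7.46, C 5.69, B 0.67
take A (6 @ 272); take D (14 @ 218); take F (24 @ 294); take E (13 @ 97); take 1/32 of C → 5.69. Capacity used 58/58.
Total value = 886.69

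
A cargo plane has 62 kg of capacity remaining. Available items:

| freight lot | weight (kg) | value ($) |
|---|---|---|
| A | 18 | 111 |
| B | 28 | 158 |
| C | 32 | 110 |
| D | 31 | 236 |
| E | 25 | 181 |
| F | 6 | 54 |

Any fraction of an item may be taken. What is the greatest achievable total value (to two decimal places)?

471.00

Order: F (54/6=9.00) > D (236/31=7.61) > E (181/25=7.24) > A (111/18=6.17) > B (158/28=5.64) > C (110/32=3.44)
Fill: take F (6 @ 54) → take D (31 @ 236) → take E (25 @ 181); 62/62 used.
Total value = 471.00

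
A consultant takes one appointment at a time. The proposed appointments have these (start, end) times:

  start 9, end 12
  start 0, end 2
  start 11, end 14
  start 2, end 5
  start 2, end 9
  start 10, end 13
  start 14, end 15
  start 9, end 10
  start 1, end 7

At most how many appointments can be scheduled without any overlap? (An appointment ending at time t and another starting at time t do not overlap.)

5

Greedy by earliest finish: after sorting by end time, pick each interval compatible with the last pick.
Sorted by end: (0,2)  (2,5)  (1,7)  (2,9)  (9,10)  (9,12)  (10,13)  (11,14)  (14,15)
take (0,2); take (2,5); skip (1,7); take (9,10); take (10,13); take (14,15).
Selected 5 appointments.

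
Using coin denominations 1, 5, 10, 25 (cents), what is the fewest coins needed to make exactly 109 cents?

109 = 4×25 + 1×5 + 4×1
Total coins = 4 + 1 + 4 = 9

9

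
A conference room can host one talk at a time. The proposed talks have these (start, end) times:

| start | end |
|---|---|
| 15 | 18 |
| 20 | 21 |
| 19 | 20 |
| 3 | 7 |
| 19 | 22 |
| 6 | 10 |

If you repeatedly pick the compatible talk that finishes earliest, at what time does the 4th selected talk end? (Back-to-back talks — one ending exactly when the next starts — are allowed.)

21

Greedy by earliest finish: after sorting by end time, pick each interval compatible with the last pick.
By end time: (3,7), (6,10), (15,18), (19,20), (20,21), (19,22).
Pick (3,7); next start ≥ 7 → (15,18); next start ≥ 18 → (19,20); next start ≥ 20 → (20,21).
Selected: (3,7) (15,18) (19,20) (20,21)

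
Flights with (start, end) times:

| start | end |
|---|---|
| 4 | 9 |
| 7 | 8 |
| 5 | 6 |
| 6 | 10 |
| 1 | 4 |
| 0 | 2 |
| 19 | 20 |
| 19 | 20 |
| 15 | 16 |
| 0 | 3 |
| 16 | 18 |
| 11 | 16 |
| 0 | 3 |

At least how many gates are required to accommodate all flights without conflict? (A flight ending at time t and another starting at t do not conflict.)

4

The answer is the maximum number of intervals overlapping at any instant.
Events (time:±→running): 0:+→1 0:+→2 0:+→3 1:+→4 … peak 4.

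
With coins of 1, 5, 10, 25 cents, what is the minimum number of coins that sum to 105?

5

105 − 4×25→5 − 1×5→0
Total coins = 4 + 1 = 5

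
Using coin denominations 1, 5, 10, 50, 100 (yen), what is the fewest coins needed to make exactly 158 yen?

6

Greedy: take as many of the largest coin as possible, then repeat with the remainder.
158 − 1×100→58 − 1×50→8 − 1×5→3 − 3×1→0
Total coins = 1 + 1 + 1 + 3 = 6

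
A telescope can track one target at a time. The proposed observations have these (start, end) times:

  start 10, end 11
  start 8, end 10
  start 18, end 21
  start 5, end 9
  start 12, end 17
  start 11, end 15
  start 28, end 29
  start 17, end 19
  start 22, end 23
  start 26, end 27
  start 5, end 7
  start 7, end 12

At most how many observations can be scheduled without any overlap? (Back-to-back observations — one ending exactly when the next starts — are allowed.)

Greedy by earliest finish: after sorting by end time, pick each interval compatible with the last pick.
Sorted by end: (5,7)  (5,9)  (8,10)  (10,11)  (7,12)  (11,15)  (12,17)  (17,19)  (18,21)  (22,23)  (26,27)  (28,29)
take (5,7); take (8,10); take (10,11); take (11,15); skip (12,17); take (17,19); skip (18,21); take (22,23); take (26,27); take (28,29).
Selected 8 observations.

8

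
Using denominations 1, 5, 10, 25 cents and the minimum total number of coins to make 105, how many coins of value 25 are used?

4

105 − 4×25→5 − 1×5→0
Count of 25: 4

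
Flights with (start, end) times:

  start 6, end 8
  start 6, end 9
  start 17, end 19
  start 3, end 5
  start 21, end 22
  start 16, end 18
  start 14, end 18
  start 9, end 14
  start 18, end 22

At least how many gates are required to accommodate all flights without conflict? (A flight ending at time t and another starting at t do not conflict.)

Events (time:±→running): 3:+→1 5:-→0 6:+→1 6:+→2 8:-→1 9:-→0 9:+→1 14:-→0 14:+→1 16:+→2 17:+→3 … peak 3.

3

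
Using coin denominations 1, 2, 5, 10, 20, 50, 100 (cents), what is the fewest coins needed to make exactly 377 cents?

Use the largest denomination that fits, subtract, and repeat.
377 = 3×100 + 1×50 + 1×20 + 1×5 + 1×2
Total coins = 3 + 1 + 1 + 1 + 1 = 7

7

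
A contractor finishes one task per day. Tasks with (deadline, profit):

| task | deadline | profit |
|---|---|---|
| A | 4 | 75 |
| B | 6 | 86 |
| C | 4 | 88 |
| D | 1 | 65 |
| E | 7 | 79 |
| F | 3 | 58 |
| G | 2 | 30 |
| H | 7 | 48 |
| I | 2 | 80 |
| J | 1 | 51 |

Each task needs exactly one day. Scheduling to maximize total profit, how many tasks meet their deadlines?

7

Profit order: C=88 B=86 I=80 E=79 A=75 D=65 F=58 J=51 H=48 G=30
Assign: C→slot 4, B→slot 6, I→slot 2, E→slot 7, A→slot 3, D→slot 1, F skipped, J skipped, H→slot 5, G skipped.
Slots: [1:D] [2:I] [3:A] [4:C] [5:H] [6:B] [7:E]
7 of 10 scheduled.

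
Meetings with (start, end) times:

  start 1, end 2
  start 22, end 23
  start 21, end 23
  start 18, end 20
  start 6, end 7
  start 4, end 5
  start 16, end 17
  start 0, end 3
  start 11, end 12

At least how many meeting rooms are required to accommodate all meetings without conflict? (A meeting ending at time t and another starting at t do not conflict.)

starts: [0, 1, 4, 6, 11, 16, 18, 21, 22]
ends:   [2, 3, 5, 7, 12, 17, 20, 23, 23]
s0→1 s1→2  — peak 2.

2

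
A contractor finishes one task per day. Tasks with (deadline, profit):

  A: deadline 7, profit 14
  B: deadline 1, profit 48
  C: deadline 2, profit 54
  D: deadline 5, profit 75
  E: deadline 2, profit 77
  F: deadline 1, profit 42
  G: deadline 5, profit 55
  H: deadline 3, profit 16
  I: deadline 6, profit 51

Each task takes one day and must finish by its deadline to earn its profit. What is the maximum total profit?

342

By profit: E(d2,77), D(d5,75), G(d5,55), C(d2,54), I(d6,51), B(d1,48), F(d1,42), H(d3,16), A(d7,14)
E→slot 2; D→slot 5; G→slot 4; C→slot 1; I→slot 6; B skipped; F skipped; H→slot 3; A→slot 7.
Profit = 54 + 77 + 16 + 55 + 75 + 51 + 14 = 342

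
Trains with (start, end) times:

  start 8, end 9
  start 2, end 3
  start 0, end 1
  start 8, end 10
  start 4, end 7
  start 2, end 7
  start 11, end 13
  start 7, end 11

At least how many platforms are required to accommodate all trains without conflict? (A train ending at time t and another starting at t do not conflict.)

Events (time:±→running): 0:+→1 1:-→0 2:+→1 2:+→2 3:-→1 4:+→2 7:-→1 7:-→0 7:+→1 8:+→2 8:+→3 … peak 3.

3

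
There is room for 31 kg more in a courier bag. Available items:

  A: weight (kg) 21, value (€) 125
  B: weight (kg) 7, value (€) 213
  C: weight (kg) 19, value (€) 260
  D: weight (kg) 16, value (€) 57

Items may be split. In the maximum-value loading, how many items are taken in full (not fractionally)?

2

Ratios (sorted): B 30.43, C 13.68, A 5.95, D 3.56
take B (7 @ 213); take C (19 @ 260); take 5/21 of A → 29.76. Capacity used 31/31.
2 item(s) taken whole; one partial (take 5/21 of A).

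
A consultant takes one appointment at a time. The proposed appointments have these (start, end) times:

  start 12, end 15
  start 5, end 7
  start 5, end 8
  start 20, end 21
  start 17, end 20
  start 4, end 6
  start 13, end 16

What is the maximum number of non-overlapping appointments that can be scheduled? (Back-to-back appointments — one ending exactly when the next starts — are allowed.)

4

By end time: (4,6), (5,7), (5,8), (12,15), (13,16), (17,20), (20,21).
Pick (4,6); next start ≥ 6 → (12,15); next start ≥ 15 → (17,20); next start ≥ 20 → (20,21).
Selected 4 appointments.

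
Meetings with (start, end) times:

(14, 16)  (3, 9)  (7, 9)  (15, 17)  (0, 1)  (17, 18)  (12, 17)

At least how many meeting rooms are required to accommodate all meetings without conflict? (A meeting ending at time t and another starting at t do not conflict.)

3

The answer is the maximum number of intervals overlapping at any instant.
Events (time:±→running): 0:+→1 1:-→0 3:+→1 7:+→2 9:-→1 9:-→0 12:+→1 14:+→2 15:+→3 … peak 3.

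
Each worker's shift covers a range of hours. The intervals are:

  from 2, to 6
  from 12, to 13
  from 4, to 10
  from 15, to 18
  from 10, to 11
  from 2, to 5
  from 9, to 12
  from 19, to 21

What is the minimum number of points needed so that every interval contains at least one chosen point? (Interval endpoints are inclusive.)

5

Sorted: [2,5] [2,6] [4,10] [10,11] [9,12] [12,13] [15,18] [19,21]
{[2,5],[2,6],[4,10]} hit by 5; {[10,11],[9,12]} hit by 11; {[12,13]} hit by 13; {[15,18]} hit by 18; {[19,21]} hit by 21.
Points: 5, 11, 13, 18, 21 (5 total).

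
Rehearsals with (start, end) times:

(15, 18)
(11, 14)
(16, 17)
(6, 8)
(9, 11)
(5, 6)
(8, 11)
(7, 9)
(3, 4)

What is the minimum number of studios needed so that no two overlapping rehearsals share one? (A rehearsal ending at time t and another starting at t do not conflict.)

The answer is the maximum number of intervals overlapping at any instant.
starts: [3, 5, 6, 7, 8, 9, 11, 15, 16]
ends:   [4, 6, 8, 9, 11, 11, 14, 17, 18]
s3→1 e4→0 s5→1 e6→0 s6→1 s7→2  — peak 2.

2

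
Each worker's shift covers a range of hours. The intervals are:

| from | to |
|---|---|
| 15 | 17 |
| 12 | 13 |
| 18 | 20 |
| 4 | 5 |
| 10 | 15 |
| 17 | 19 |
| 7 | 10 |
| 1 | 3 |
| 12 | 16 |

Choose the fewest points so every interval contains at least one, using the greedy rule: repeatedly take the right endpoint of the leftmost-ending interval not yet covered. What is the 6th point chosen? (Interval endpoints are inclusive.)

20

Process intervals by earliest right end; each time one isn't hit yet, stab at its right endpoint.
By right end: [1,3]  [4,5]  [7,10]  [12,13]  [10,15]  [12,16]  [15,17]  [17,19]  [18,20]
[1,3] uncovered → point at 3; [4,5] uncovered → point at 5; [7,10] uncovered → point at 10; [12,13] uncovered → point at 13; [15,17] uncovered → point at 17; [18,20] uncovered → point at 20.
Points: 3, 5, 10, 13, 17, 20 (6 total).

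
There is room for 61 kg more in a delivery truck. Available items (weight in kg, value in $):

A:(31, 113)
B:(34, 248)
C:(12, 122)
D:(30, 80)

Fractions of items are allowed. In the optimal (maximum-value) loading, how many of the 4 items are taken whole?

Greedy by value/weight ratio, highest first.
Ratios (sorted): C 10.17, B 7.29, A 3.65, D 2.67
take C (12 @ 122); take B (34 @ 248); take 15/31 of A → 54.68. Capacity used 61/61.
2 item(s) taken whole; one partial (take 15/31 of A).

2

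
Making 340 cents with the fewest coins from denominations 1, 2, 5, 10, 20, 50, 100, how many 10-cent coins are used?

0

340 = 3×100 + 2×20
Count of 10: 0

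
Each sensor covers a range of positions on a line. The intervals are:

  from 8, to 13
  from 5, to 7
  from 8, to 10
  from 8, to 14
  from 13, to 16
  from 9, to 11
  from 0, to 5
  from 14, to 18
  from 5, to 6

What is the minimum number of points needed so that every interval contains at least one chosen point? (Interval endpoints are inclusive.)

3

Sorted: [0,5] [5,6] [5,7] [8,10] [9,11] [8,13] [8,14] [13,16] [14,18]
{[0,5],[5,6],[5,7]} hit by 5; {[8,10],[9,11],[8,13],[8,14]} hit by 10; {[13,16],[14,18]} hit by 16.
Points: 5, 10, 16 (3 total).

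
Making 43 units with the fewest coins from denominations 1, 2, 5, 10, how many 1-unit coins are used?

Greedy: take as many of the largest coin as possible, then repeat with the remainder.
43 = 4×10 + 1×2 + 1×1
Count of 1: 1

1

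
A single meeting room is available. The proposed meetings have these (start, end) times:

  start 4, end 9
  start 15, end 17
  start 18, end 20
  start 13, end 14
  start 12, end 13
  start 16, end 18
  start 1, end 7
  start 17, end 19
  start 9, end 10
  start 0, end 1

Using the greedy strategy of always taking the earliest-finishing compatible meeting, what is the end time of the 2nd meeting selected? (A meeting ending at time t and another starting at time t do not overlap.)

7

Sort by end time and greedily take each interval whose start is ≥ the last chosen end.
By end time: (0,1), (1,7), (4,9), (9,10), (12,13), (13,14), (15,17), (16,18), (17,19), (18,20).
Pick (0,1); next start ≥ 1 → (1,7); next start ≥ 7 → (9,10); next start ≥ 10 → (12,13); next start ≥ 13 → (13,14); next start ≥ 14 → (15,17); next start ≥ 17 → (17,19).
Selected: (0,1) (1,7) (9,10) (12,13) (13,14) (15,17) (17,19)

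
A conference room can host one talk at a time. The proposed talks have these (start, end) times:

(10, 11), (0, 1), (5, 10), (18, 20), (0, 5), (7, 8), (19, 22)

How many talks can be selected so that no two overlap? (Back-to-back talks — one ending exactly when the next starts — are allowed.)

4

Sorted by end: (0,1)  (0,5)  (7,8)  (5,10)  (10,11)  (18,20)  (19,22)
take (0,1); take (7,8); take (10,11); take (18,20); skip (19,22).
Selected 4 talks.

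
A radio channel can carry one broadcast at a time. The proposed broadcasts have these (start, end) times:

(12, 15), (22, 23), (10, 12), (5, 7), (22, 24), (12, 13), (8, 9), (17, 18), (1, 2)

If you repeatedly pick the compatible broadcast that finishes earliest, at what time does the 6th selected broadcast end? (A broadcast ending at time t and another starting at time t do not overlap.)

Greedy by earliest finish: after sorting by end time, pick each interval compatible with the last pick.
By end time: (1,2), (5,7), (8,9), (10,12), (12,13), (12,15), (17,18), (22,23), (22,24).
Pick (1,2); next start ≥ 2 → (5,7); next start ≥ 7 → (8,9); next start ≥ 9 → (10,12); next start ≥ 12 → (12,13); next start ≥ 13 → (17,18); next start ≥ 18 → (22,23).
Selected: (1,2) (5,7) (8,9) (10,12) (12,13) (17,18) (22,23)

18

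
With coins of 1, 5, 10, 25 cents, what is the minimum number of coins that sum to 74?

74 − 2×25→24 − 2×10→4 − 4×1→0
Total coins = 2 + 2 + 4 = 8

8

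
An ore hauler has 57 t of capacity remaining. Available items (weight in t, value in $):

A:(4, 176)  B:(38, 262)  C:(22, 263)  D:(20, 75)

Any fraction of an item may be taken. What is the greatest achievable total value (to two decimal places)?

652.74

Sort by value per unit weight and fill in that order.
Order: A (176/4=44.00) > C (263/22=11.95) > B (262/38=6.89) > D (75/20=3.75)
Fill: take A (4 @ 176) → take C (22 @ 263) → take 31/38 of B → 213.74; 57/57 used.
Total value = 652.74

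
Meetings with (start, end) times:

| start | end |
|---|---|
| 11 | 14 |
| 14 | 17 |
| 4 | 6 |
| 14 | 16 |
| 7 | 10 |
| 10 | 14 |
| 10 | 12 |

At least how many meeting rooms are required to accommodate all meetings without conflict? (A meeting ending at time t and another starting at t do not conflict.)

starts: [4, 7, 10, 10, 11, 14, 14]
ends:   [6, 10, 12, 14, 14, 16, 17]
s4→1 e6→0 s7→1 e10→0 s10→1 s10→2 s11→3  — peak 3.

3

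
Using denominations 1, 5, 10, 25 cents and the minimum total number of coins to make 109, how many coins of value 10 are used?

109 − 4×25→9 − 1×5→4 − 4×1→0
Count of 10: 0

0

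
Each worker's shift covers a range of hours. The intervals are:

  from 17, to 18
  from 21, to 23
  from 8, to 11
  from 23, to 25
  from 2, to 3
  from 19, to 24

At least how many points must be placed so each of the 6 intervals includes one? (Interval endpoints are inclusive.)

4

Sort by right endpoint; whenever an interval is uncovered, place a point at its right end.
By right end: [2,3]  [8,11]  [17,18]  [21,23]  [19,24]  [23,25]
[2,3] uncovered → point at 3; [8,11] uncovered → point at 11; [17,18] uncovered → point at 18; [21,23] uncovered → point at 23.
Points: 3, 11, 18, 23 (4 total).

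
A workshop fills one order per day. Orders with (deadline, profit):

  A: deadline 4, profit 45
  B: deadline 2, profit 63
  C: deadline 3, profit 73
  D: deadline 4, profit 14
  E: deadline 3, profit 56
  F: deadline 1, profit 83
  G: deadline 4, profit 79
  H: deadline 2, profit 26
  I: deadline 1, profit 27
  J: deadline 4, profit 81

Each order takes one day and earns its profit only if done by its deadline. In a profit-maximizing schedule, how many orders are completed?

Profit order: F=83 J=81 G=79 C=73 B=63 E=56 A=45 I=27 H=26 D=14
Assign: F→slot 1, J→slot 4, G→slot 3, C→slot 2, B skipped, E skipped, A skipped, I skipped, H skipped, D skipped.
Slots: [1:F] [2:C] [3:G] [4:J]
4 of 10 scheduled.

4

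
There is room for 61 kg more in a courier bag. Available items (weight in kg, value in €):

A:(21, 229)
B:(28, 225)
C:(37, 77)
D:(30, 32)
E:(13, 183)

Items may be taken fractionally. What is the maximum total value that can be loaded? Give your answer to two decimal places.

Order: E (183/13=14.08) > A (229/21=10.90) > B (225/28=8.04) > C (77/37=2.08) > D (32/30=1.07)
Fill: take E (13 @ 183) → take A (21 @ 229) → take 27/28 of B → 216.96; 61/61 used.
Total value = 628.96

628.96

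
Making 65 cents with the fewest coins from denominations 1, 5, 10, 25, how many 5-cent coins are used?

Greedy: take as many of the largest coin as possible, then repeat with the remainder.
65 = 2×25 + 1×10 + 1×5
Count of 5: 1

1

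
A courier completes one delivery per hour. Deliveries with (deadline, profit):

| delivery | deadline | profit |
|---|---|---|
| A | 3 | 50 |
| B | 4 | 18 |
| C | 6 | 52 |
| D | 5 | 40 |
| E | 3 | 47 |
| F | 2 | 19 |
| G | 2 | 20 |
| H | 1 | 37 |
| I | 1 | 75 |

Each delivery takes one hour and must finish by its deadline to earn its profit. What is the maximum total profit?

Profit order: I=75 C=52 A=50 E=47 D=40 H=37 G=20 F=19 B=18
Assign: I→slot 1, C→slot 6, A→slot 3, E→slot 2, D→slot 5, H skipped, G skipped, F skipped, B→slot 4.
Slots: [1:I] [2:E] [3:A] [4:B] [5:D] [6:C]
Profit = 75 + 47 + 50 + 18 + 40 + 52 = 282

282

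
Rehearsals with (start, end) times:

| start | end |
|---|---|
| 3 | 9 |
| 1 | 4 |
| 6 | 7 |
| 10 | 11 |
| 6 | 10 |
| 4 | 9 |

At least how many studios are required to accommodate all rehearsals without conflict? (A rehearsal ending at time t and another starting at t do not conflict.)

Events (time:±→running): 1:+→1 3:+→2 4:-→1 4:+→2 6:+→3 6:+→4 … peak 4.

4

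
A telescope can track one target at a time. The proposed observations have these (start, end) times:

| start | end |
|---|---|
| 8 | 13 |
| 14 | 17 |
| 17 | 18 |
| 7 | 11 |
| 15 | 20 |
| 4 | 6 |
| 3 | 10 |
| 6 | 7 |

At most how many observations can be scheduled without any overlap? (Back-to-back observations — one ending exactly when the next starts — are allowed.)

5

By end time: (4,6), (6,7), (3,10), (7,11), (8,13), (14,17), (17,18), (15,20).
Pick (4,6); next start ≥ 6 → (6,7); next start ≥ 7 → (7,11); next start ≥ 11 → (14,17); next start ≥ 17 → (17,18).
Selected 5 observations.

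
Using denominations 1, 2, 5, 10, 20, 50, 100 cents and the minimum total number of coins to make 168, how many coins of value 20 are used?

168 = 1×100 + 1×50 + 1×10 + 1×5 + 1×2 + 1×1
Count of 20: 0

0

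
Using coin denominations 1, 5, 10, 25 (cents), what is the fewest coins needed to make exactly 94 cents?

Greedy: take as many of the largest coin as possible, then repeat with the remainder.
94 = 3×25 + 1×10 + 1×5 + 4×1
Total coins = 3 + 1 + 1 + 4 = 9

9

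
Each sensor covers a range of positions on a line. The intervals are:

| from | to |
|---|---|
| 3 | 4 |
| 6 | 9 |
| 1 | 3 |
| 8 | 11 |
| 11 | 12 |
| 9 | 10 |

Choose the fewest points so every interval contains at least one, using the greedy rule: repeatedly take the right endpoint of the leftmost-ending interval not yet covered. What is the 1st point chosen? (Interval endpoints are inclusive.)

3

Sorted: [1,3] [3,4] [6,9] [9,10] [8,11] [11,12]
{[1,3],[3,4]} hit by 3; {[6,9],[9,10],[8,11]} hit by 9; {[11,12]} hit by 12.
Points: 3, 9, 12 (3 total).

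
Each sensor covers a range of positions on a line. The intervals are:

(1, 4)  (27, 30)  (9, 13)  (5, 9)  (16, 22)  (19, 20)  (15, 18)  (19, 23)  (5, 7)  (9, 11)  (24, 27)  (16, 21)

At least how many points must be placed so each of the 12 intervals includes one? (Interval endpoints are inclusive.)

Sorted: [1,4] [5,7] [5,9] [9,11] [9,13] [15,18] [19,20] [16,21] [16,22] [19,23] [24,27] [27,30]
{[1,4]} hit by 4; {[5,7],[5,9]} hit by 7; {[9,11],[9,13]} hit by 11; {[15,18]} hit by 18; {[19,20],[16,21],[16,22],[19,23]} hit by 20; {[24,27],[27,30]} hit by 27.
Points: 4, 7, 11, 18, 20, 27 (6 total).

6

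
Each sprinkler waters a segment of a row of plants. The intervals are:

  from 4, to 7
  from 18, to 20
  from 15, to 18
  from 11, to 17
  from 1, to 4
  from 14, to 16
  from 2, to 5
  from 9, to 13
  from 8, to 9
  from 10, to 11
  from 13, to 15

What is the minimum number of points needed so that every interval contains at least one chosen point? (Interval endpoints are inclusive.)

Process intervals by earliest right end; each time one isn't hit yet, stab at its right endpoint.
Sorted: [1,4] [2,5] [4,7] [8,9] [10,11] [9,13] [13,15] [14,16] [11,17] [15,18] [18,20]
{[1,4],[2,5],[4,7]} hit by 4; {[8,9]} hit by 9; {[10,11],[9,13]} hit by 11; {[13,15],[14,16],[11,17],[15,18]} hit by 15; {[18,20]} hit by 20.
Points: 4, 9, 11, 15, 20 (5 total).

5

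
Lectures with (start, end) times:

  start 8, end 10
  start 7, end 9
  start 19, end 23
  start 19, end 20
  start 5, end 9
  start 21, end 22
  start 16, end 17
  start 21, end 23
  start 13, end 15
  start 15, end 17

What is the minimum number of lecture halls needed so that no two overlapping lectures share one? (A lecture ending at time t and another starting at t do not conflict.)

The answer is the maximum number of intervals overlapping at any instant.
Events (time:±→running): 5:+→1 7:+→2 8:+→3 … peak 3.

3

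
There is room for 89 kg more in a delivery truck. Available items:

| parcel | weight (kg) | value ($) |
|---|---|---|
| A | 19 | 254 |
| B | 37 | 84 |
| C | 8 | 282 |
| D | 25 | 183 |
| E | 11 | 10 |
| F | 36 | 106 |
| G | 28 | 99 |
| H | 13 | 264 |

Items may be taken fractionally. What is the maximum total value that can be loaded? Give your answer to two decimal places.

Sort by value per unit weight and fill in that order.
Order: C (282/8=35.25) > H (264/13=20.31) > A (254/19=13.37) > D (183/25=7.32) > G (99/28=3.54) > F (106/36=2.94) > B (84/37=2.27) > E (10/11=0.91)
Fill: take C (8 @ 282) → take H (13 @ 264) → take A (19 @ 254) → take D (25 @ 183) → take 24/28 of G → 84.86; 89/89 used.
Total value = 1067.86

1067.86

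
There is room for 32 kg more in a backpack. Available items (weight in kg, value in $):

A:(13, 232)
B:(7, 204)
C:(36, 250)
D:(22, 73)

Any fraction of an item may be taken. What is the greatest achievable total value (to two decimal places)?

Ratios (sorted): B 29.14, A 17.85, C 6.94, D 3.32
take B (7 @ 204); take A (13 @ 232); take 12/36 of C → 83.33. Capacity used 32/32.
Total value = 519.33

519.33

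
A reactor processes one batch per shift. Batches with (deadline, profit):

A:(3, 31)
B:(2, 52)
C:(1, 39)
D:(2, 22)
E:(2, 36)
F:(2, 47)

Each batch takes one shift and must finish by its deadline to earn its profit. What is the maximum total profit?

130

Take jobs in profit order; each goes to the latest open slot no later than its deadline.
By profit: B(d2,52), F(d2,47), C(d1,39), E(d2,36), A(d3,31), D(d2,22)
B→slot 2; F→slot 1; C skipped; E skipped; A→slot 3; D skipped.
Profit = 47 + 52 + 31 = 130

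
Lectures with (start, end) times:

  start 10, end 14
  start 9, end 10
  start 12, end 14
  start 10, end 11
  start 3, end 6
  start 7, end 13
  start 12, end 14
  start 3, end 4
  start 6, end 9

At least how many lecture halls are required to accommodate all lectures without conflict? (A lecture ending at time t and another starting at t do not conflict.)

The answer is the maximum number of intervals overlapping at any instant.
starts: [3, 3, 6, 7, 9, 10, 10, 12, 12]
ends:   [4, 6, 9, 10, 11, 13, 14, 14, 14]
s3→1 s3→2 e4→1 e6→0 s6→1 s7→2 e9→1 s9→2 e10→1 s10→2 s10→3 e11→2 s12→3 s12→4  — peak 4.

4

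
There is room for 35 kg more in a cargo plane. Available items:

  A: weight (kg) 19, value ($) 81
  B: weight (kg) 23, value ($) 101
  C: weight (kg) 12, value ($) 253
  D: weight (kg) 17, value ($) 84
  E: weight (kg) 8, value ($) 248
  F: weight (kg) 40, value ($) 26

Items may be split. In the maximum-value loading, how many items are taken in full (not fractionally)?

Sort by value per unit weight and fill in that order.
Order: E (248/8=31.00) > C (253/12=21.08) > D (84/17=4.94) > B (101/23=4.39) > A (81/19=4.26) > F (26/40=0.65)
Fill: take E (8 @ 248) → take C (12 @ 253) → take 15/17 of D → 74.12; 35/35 used.
2 item(s) taken whole; one partial (take 15/17 of D).

2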